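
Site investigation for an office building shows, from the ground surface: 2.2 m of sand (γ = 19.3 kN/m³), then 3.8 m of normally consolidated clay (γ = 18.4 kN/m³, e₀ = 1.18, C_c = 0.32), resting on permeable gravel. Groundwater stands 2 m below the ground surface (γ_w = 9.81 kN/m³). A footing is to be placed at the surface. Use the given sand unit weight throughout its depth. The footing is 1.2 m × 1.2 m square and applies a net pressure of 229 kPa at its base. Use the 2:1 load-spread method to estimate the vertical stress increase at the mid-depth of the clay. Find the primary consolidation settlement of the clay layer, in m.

Mid-depth of clay below the ground surface: z = 2.2 + 3.8/2 = 4.1 m.
Total vertical stress at mid-clay: σ_v = 19.3×2.2 + 18.4×1.9 = 77.42 kPa.
Pore pressure: u = 9.81×(4.1 − 2) = 20.601 kPa.
Initial effective stress: σ'_0 = σ_v − u = 77.42 − 20.601 = 56.819 kPa.
Stress increase at mid-clay by the 2:1 spreading method:
Δσ = qBL/((B+z)(L+z)) = 229×1.2×1.2/((1.2+4.1)(1.2+4.1)) = 11.739 kPa
Final effective stress: σ'_f = σ'_0 + Δσ = 56.819 + 11.739 = 68.558 kPa.
Normally consolidated clay, so the full stress increment lies on the virgin compression line:
S_c = C_c·H/(1+e₀)·log₁₀(σ'_f/σ'_0) = 0.32×3.8/(1+1.18)×log₁₀(68.558/56.819)
    = 0.5578 × 0.081565 = 0.0455 m

S_c ≈ 0.0455 m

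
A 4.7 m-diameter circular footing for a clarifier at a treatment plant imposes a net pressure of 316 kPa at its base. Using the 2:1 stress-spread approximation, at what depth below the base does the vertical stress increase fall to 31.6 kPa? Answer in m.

2:1 spreading — at depth z the loaded area has grown by z in each plan dimension:
qD²/(D+z)² = Δσ_z ⇒ z = D(√(q/Δσ_z) − 1) = 4.7×(√(316/31.6) − 1) = 10.16 m

z ≈ 10.2 m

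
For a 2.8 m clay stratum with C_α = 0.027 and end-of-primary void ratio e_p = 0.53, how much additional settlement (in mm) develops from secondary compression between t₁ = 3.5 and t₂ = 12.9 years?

Secondary compression: S_s = C_α·H/(1+e_p)·log₁₀(t₂/t₁)
S_s = 0.027×2.8/(1+0.53)×log₁₀(12.9/3.5)
    = 0.04941 × 0.5665 = 0.02799 m

S_s ≈ 28 mm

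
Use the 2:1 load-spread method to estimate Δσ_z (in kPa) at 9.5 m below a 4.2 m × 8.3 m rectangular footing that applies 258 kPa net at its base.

By the 2:1 method the load spreads at 1 horizontal : 2 vertical, so at depth z the loaded area has grown by z in each plan dimension:
Δσ = qBL/((B+z)(L+z)) = 258×4.2×8.3/((4.2+9.5)(8.3+9.5)) = 36.881 kPa

Δσ_z ≈ 36.9 kPa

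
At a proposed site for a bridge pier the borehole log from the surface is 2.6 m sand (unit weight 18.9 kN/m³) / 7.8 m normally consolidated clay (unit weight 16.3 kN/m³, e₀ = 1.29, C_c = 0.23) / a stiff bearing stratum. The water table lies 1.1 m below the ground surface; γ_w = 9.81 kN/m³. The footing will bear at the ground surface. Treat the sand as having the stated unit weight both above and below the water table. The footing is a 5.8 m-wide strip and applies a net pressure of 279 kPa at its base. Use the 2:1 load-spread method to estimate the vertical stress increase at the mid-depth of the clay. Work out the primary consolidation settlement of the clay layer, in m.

Mid-depth of clay below the ground surface: z = 2.6 + 7.8/2 = 6.5 m.
Total vertical stress at mid-clay: σ_v = 18.9×2.6 + 16.3×3.9 = 112.71 kPa.
Pore pressure: u = 9.81×(6.5 − 1.1) = 52.974 kPa.
Initial effective stress: σ'_0 = σ_v − u = 112.71 − 52.974 = 59.736 kPa.
Stress increase at mid-clay by the 2:1 spreading method:
Δσ = qB/(B+z) = 279×5.8/(5.8+6.5) = 131.56 kPa
Final effective stress: σ'_f = σ'_0 + Δσ = 59.736 + 131.56 = 191.3 kPa.
Normally consolidated clay, so the full stress increment lies on the virgin compression line:
S_c = C_c·H/(1+e₀)·log₁₀(σ'_f/σ'_0) = 0.23×7.8/(1+1.29)×log₁₀(191.3/59.736)
    = 0.78341 × 0.50548 = 0.396 m

S_c ≈ 0.396 m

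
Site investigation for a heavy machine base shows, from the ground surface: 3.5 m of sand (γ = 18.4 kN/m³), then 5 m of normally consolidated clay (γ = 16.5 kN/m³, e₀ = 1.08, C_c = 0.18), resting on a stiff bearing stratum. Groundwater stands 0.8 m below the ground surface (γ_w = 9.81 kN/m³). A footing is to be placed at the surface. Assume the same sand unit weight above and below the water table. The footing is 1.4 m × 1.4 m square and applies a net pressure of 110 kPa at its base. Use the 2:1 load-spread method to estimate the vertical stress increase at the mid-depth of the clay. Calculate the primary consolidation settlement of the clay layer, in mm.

Mid-depth of clay below the ground surface: z = 3.5 + 5/2 = 6 m.
Total vertical stress at mid-clay: σ_v = 18.4×3.5 + 16.5×2.5 = 105.65 kPa.
Pore pressure: u = 9.81×(6 − 0.8) = 51.012 kPa.
Initial effective stress: σ'_0 = σ_v − u = 105.65 − 51.012 = 54.638 kPa.
Stress increase at mid-clay by the 2:1 spreading method:
Δσ = qBL/((B+z)(L+z)) = 110×1.4×1.4/((1.4+6)(1.4+6)) = 3.9372 kPa
Final effective stress: σ'_f = σ'_0 + Δσ = 54.638 + 3.9372 = 58.575 kPa.
Normally consolidated clay, so the full stress increment lies on the virgin compression line:
S_c = C_c·H/(1+e₀)·log₁₀(σ'_f/σ'_0) = 0.18×5/(1+1.08)×log₁₀(58.575/54.638)
    = 0.43269 × 0.030218 = 0.01308 m

S_c ≈ 13.1 mm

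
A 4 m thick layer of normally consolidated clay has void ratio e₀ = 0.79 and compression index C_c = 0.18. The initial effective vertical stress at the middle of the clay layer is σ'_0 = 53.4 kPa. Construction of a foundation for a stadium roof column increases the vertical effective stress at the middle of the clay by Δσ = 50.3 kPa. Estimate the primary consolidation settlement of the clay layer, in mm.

Final effective stress: σ'_f = σ'_0 + Δσ = 53.4 + 50.3 = 103.7 kPa.
Normally consolidated clay, so the full stress increment lies on the virgin compression line:
S_c = C_c·H/(1+e₀)·log₁₀(σ'_f/σ'_0) = 0.18×4/(1+0.79)×log₁₀(103.7/53.4)
    = 0.40223 × 0.28824 = 0.1159 m

S_c ≈ 116 mm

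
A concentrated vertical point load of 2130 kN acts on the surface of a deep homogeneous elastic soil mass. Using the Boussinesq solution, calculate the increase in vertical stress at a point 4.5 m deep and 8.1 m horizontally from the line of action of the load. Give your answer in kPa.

Δσ_z ≈ 1.36 kPa

Boussinesq vertical stress below a point load on an elastic half-space:
Δσ_z = 3P/(2πz²) · [1 + (r/z)²]^(−5/2)
r/z = 8.1/4.5 = 1.8; [1+(r/z)²]^(−5/2) = 0.027014.
Δσ_z = 3×2130/(2π×4.5²) × 0.027014 = 50.222 × 0.027014 = 1.357 kPa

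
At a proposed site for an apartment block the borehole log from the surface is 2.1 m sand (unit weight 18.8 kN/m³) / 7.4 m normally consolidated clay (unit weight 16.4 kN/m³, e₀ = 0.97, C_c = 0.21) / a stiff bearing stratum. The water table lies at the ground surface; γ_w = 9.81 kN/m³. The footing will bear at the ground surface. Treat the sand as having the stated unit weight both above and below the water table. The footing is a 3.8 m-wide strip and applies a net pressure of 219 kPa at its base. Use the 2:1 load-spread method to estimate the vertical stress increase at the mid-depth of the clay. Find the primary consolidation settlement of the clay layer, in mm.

Mid-depth of clay below the ground surface: z = 2.1 + 7.4/2 = 5.8 m.
Total vertical stress at mid-clay: σ_v = 18.8×2.1 + 16.4×3.7 = 100.16 kPa.
Pore pressure: u = 9.81×(5.8 − 0) = 56.898 kPa.
Initial effective stress: σ'_0 = σ_v − u = 100.16 − 56.898 = 43.262 kPa.
Stress increase at mid-clay by the 2:1 spreading method:
Δσ = qB/(B+z) = 219×3.8/(3.8+5.8) = 86.687 kPa
Final effective stress: σ'_f = σ'_0 + Δσ = 43.262 + 86.687 = 129.95 kPa.
Normally consolidated clay, so the full stress increment lies on the virgin compression line:
S_c = C_c·H/(1+e₀)·log₁₀(σ'_f/σ'_0) = 0.21×7.4/(1+0.97)×log₁₀(129.95/43.262)
    = 0.78883 × 0.47767 = 0.3768 m

S_c ≈ 377 mm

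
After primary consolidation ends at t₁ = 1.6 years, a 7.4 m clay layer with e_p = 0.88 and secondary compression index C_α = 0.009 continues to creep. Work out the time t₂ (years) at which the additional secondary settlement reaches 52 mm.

t₂ ≈ 47 years

S_s = C_α·H/(1+e_p)·log₁₀(t₂/t₁) ⇒ log₁₀(t₂/t₁) = S_s·(1+e_p)/(C_α·H).
log₁₀(t₂/t₁) = 0.052 × (1+0.88) / (0.009×7.4) = 1.468
t₂ = t₁ × 10^1.468 = 1.6 × 29.37 = 46.99 years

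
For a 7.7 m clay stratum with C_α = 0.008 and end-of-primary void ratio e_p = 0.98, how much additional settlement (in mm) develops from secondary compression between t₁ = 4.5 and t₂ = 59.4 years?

S_s ≈ 34.9 mm

Secondary compression: S_s = C_α·H/(1+e_p)·log₁₀(t₂/t₁)
S_s = 0.008×7.7/(1+0.98)×log₁₀(59.4/4.5)
    = 0.03111 × 1.121 = 0.03486 m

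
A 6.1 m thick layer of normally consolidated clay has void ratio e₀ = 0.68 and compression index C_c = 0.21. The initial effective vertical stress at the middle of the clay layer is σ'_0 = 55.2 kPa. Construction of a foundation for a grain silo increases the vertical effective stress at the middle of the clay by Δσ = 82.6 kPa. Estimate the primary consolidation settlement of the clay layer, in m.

Final effective stress: σ'_f = σ'_0 + Δσ = 55.2 + 82.6 = 137.8 kPa.
Normally consolidated clay, so the full stress increment lies on the virgin compression line:
S_c = C_c·H/(1+e₀)·log₁₀(σ'_f/σ'_0) = 0.21×6.1/(1+0.68)×log₁₀(137.8/55.2)
    = 0.7625 × 0.39731 = 0.3029 m

S_c ≈ 0.303 m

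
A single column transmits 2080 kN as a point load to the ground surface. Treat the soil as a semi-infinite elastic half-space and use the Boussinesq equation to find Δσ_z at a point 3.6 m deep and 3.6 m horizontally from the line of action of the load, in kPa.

Δσ_z ≈ 13.5 kPa

Boussinesq vertical stress below a point load on an elastic half-space:
Δσ_z = 3P/(2πz²) · [1 + (r/z)²]^(−5/2)
r/z = 3.6/3.6 = 1; [1+(r/z)²]^(−5/2) = 0.17678.
Δσ_z = 3×2080/(2π×3.6²) × 0.17678 = 76.63 × 0.17678 = 13.55 kPa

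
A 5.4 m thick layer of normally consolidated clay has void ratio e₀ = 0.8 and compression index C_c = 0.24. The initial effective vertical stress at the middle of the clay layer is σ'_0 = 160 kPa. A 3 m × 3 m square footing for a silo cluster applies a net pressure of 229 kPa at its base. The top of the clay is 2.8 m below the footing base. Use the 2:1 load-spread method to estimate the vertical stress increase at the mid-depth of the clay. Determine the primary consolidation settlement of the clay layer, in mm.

S_c ≈ 51.3 mm

Mid-depth of clay below the footing base: z = 2.8 + 5.4/2 = 5.5 m.
Stress increase at mid-clay by the 2:1 spreading method:
Δσ = qBL/((B+z)(L+z)) = 229×3×3/((3+5.5)(3+5.5)) = 28.526 kPa
Final effective stress: σ'_f = σ'_0 + Δσ = 160 + 28.526 = 188.53 kPa.
Normally consolidated clay, so the full stress increment lies on the virgin compression line:
S_c = C_c·H/(1+e₀)·log₁₀(σ'_f/σ'_0) = 0.24×5.4/(1+0.8)×log₁₀(188.53/160)
    = 0.72 × 0.07126 = 0.05131 m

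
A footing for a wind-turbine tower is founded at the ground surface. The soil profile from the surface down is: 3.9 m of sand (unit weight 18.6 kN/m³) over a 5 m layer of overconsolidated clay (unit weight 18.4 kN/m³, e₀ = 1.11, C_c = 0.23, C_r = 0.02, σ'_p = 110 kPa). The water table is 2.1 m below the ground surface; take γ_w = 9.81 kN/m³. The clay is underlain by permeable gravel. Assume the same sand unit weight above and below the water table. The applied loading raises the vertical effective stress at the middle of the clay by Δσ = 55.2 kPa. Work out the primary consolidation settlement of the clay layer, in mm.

Mid-depth of clay below the ground surface: z = 3.9 + 5/2 = 6.4 m.
Total vertical stress at mid-clay: σ_v = 18.6×3.9 + 18.4×2.5 = 118.54 kPa.
Pore pressure: u = 9.81×(6.4 − 2.1) = 42.183 kPa.
Initial effective stress: σ'_0 = σ_v − u = 118.54 − 42.183 = 76.357 kPa.
Final effective stress: σ'_f = 76.357 + 55.2 = 131.56 kPa.
σ'_f = 131.56 > σ'_p = 110 kPa, so the stress path crosses the preconsolidation pressure — recompression up to σ'_p, then virgin compression beyond:
S_c = H/(1+e₀)·[C_r·log₁₀(σ'_p/σ'_0) + C_c·log₁₀(σ'_f/σ'_p)]
    = 5/2.11 × [0.02×log₁₀(110/76.357) + 0.23×log₁₀(131.56/110)]
    = 2.3697 × [0.0031709 + 0.017878] = 0.04988 m

S_c ≈ 49.9 mm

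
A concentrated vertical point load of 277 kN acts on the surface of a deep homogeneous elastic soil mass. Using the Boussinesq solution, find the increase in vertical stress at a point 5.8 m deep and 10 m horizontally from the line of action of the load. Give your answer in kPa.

Δσ_z ≈ 0.125 kPa

Boussinesq vertical stress below a point load on an elastic half-space:
Δσ_z = 3P/(2πz²) · [1 + (r/z)²]^(−5/2)
r/z = 10/5.8 = 1.7241; [1+(r/z)²]^(−5/2) = 0.031791.
Δσ_z = 3×277/(2π×5.8²) × 0.031791 = 3.9316 × 0.031791 = 0.125 kPa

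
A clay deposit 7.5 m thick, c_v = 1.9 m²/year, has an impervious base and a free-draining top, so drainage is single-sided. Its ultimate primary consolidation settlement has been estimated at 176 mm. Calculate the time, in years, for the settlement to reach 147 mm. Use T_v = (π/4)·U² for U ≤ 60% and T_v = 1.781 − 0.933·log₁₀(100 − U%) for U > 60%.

t ≈ 19.1 years

Drainage path length: H_d = H = 7.5 m (single drainage).
U = S(t)/S_ult = 147/176 = 0.8352.
U > 60%: T_v = 1.781 − 0.933·log₁₀(100 − 83.523) = 0.64565.
t = T_v·H_d²/c_v = 0.64565×7.5²/1.9 = 19.11 years.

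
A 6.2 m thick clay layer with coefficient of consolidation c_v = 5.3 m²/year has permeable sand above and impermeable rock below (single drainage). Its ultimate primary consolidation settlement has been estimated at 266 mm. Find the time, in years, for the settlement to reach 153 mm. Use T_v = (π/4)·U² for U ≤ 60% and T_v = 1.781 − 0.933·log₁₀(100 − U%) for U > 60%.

Drainage path length: H_d = H = 6.2 m (single drainage).
U = S(t)/S_ult = 153/266 = 0.5752.
U ≤ 60%: T_v = (π/4)·U² = (π/4)×0.57519² = 0.25984.
t = T_v·H_d²/c_v = 0.25984×6.2²/5.3 = 1.885 years.

t ≈ 1.88 years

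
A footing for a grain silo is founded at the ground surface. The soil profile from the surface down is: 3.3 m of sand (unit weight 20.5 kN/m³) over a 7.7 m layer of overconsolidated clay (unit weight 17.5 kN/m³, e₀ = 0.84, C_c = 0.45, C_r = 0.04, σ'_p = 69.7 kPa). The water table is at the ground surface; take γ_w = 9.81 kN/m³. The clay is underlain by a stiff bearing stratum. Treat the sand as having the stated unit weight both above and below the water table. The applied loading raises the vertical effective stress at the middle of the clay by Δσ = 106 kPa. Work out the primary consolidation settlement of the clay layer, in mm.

S_c ≈ 739 mm

Mid-depth of clay below the ground surface: z = 3.3 + 7.7/2 = 7.15 m.
Total vertical stress at mid-clay: σ_v = 20.5×3.3 + 17.5×3.85 = 135.02 kPa.
Pore pressure: u = 9.81×(7.15 − 0) = 70.142 kPa.
Initial effective stress: σ'_0 = σ_v − u = 135.02 − 70.142 = 64.878 kPa.
Final effective stress: σ'_f = 64.878 + 106 = 170.88 kPa.
σ'_f = 170.88 > σ'_p = 69.7 kPa, so the stress path crosses the preconsolidation pressure — recompression up to σ'_p, then virgin compression beyond:
S_c = H/(1+e₀)·[C_r·log₁₀(σ'_p/σ'_0) + C_c·log₁₀(σ'_f/σ'_p)]
    = 7.7/1.84 × [0.04×log₁₀(69.7/64.878) + 0.45×log₁₀(170.88/69.7)]
    = 4.1848 × [0.0012454 + 0.17526] = 0.7386 m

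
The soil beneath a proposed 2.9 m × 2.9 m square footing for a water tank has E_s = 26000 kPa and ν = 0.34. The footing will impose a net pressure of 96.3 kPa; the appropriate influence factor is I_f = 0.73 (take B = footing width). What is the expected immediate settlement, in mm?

S_e ≈ 6.93 mm

Immediate (elastic) settlement: S_e = q·B·(1−ν²)/E_s · I_f.
S_e = 96.3 × 2.9 × (1 − 0.34²) / 26000 × 0.73
    = 96.3 × 2.9 × 0.8844 / 26000 × 0.73
    = 0.006935 m = 6.935 mm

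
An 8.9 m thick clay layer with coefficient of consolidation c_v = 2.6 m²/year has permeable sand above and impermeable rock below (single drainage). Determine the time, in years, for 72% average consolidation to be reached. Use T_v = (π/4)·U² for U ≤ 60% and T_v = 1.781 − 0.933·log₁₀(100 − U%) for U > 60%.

t ≈ 13.1 years

Drainage path length: H_d = H = 8.9 m (single drainage).
U > 60%: T_v = 1.781 − 0.933·log₁₀(100 − 72) = 0.4308.
t = T_v·H_d²/c_v = 0.4308×8.9²/2.6 = 13.12 years.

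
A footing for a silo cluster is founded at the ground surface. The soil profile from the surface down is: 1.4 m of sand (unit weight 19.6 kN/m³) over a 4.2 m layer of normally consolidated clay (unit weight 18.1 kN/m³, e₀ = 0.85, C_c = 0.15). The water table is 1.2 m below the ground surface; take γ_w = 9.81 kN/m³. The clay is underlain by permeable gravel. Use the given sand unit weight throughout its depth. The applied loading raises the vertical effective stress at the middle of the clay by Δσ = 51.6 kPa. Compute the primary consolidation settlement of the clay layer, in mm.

Mid-depth of clay below the ground surface: z = 1.4 + 4.2/2 = 3.5 m.
Total vertical stress at mid-clay: σ_v = 19.6×1.4 + 18.1×2.1 = 65.45 kPa.
Pore pressure: u = 9.81×(3.5 − 1.2) = 22.563 kPa.
Initial effective stress: σ'_0 = σ_v − u = 65.45 − 22.563 = 42.887 kPa.
Final effective stress: σ'_f = σ'_0 + Δσ = 42.887 + 51.6 = 94.487 kPa.
Normally consolidated clay, so the full stress increment lies on the virgin compression line:
S_c = C_c·H/(1+e₀)·log₁₀(σ'_f/σ'_0) = 0.15×4.2/(1+0.85)×log₁₀(94.487/42.887)
    = 0.34054 × 0.34305 = 0.1168 m

S_c ≈ 117 mm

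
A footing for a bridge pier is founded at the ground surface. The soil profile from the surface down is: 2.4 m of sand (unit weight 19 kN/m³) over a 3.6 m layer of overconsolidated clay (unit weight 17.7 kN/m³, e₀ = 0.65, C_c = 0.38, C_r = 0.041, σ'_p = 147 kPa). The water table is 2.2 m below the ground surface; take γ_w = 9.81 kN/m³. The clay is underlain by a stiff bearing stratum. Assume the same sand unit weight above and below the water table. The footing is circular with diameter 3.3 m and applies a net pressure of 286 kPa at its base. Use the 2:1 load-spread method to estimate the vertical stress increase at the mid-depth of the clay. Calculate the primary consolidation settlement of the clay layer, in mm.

S_c ≈ 26.1 mm

Mid-depth of clay below the ground surface: z = 2.4 + 3.6/2 = 4.2 m.
Total vertical stress at mid-clay: σ_v = 19×2.4 + 17.7×1.8 = 77.46 kPa.
Pore pressure: u = 9.81×(4.2 − 2.2) = 19.62 kPa.
Initial effective stress: σ'_0 = σ_v − u = 77.46 − 19.62 = 57.84 kPa.
Stress increase at mid-clay by the 2:1 spreading method:
Δσ ≈ qD²/(D+z)² = 286×3.3²/(3.3+4.2)² = 55.37 kPa
Final effective stress: σ'_f = 57.84 + 55.37 = 113.21 kPa.
σ'_f = 113.21 ≤ σ'_p = 147 kPa, so the clay remains overconsolidated and only the recompression index applies:
S_c = C_r·H/(1+e₀)·log₁₀(σ'_f/σ'_0) = 0.041×3.6/1.65×log₁₀(113.21/57.84)
    = 0.089454 × 0.29166 = 0.02609 m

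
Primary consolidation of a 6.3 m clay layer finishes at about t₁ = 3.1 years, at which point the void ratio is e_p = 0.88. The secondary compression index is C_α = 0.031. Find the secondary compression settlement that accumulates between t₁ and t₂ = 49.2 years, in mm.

S_s ≈ 125 mm

Secondary compression: S_s = C_α·H/(1+e_p)·log₁₀(t₂/t₁)
S_s = 0.031×6.3/(1+0.88)×log₁₀(49.2/3.1)
    = 0.1039 × 1.201 = 0.1247 m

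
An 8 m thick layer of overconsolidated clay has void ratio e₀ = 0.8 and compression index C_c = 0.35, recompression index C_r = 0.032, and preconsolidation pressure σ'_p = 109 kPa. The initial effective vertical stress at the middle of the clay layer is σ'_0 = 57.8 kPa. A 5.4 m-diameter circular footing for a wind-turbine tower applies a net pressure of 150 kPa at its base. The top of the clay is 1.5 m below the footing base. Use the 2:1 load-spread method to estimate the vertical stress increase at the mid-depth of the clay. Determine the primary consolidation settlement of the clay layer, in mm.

S_c ≈ 30.4 mm

Mid-depth of clay below the footing base: z = 1.5 + 8/2 = 5.5 m.
Stress increase at mid-clay by the 2:1 spreading method:
Δσ ≈ qD²/(D+z)² = 150×5.4²/(5.4+5.5)² = 36.815 kPa
Final effective stress: σ'_f = 57.8 + 36.815 = 94.615 kPa.
σ'_f = 94.615 ≤ σ'_p = 109 kPa, so the clay remains overconsolidated and only the recompression index applies:
S_c = C_r·H/(1+e₀)·log₁₀(σ'_f/σ'_0) = 0.032×8/1.8×log₁₀(94.615/57.8)
    = 0.14222 × 0.21403 = 0.03044 m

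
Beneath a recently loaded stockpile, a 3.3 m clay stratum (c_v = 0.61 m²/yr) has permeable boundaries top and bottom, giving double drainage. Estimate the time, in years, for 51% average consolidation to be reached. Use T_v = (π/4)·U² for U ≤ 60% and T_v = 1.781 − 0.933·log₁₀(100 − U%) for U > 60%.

Drainage path length: H_d = H/2 = 1.65 m (double drainage).
U ≤ 60%: T_v = (π/4)·U² = (π/4)×0.51² = 0.20428.
t = T_v·H_d²/c_v = 0.20428×1.65²/0.61 = 0.9117 years.

t ≈ 0.912 years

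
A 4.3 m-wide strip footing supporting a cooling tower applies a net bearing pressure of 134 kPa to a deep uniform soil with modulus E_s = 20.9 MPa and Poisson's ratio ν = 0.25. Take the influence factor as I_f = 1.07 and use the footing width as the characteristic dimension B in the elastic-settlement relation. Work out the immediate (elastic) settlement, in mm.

Immediate (elastic) settlement: S_e = q·B·(1−ν²)/E_s · I_f.
E_s = 20.9 MPa = 20900 kPa.
S_e = 134 × 4.3 × (1 − 0.25²) / 20900 × 1.07
    = 134 × 4.3 × 0.9375 / 20900 × 1.07
    = 0.02766 m = 27.66 mm

S_e ≈ 27.7 mm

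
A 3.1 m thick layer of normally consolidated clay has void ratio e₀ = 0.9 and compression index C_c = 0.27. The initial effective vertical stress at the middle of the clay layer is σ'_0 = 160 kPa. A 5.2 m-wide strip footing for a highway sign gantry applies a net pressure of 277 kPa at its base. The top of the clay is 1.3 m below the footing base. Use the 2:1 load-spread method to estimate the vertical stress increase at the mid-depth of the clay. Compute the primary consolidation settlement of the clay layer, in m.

Mid-depth of clay below the footing base: z = 1.3 + 3.1/2 = 2.85 m.
Stress increase at mid-clay by the 2:1 spreading method:
Δσ = qB/(B+z) = 277×5.2/(5.2+2.85) = 178.93 kPa
Final effective stress: σ'_f = σ'_0 + Δσ = 160 + 178.93 = 338.93 kPa.
Normally consolidated clay, so the full stress increment lies on the virgin compression line:
S_c = C_c·H/(1+e₀)·log₁₀(σ'_f/σ'_0) = 0.27×3.1/(1+0.9)×log₁₀(338.93/160)
    = 0.44053 × 0.32599 = 0.1436 m

S_c ≈ 0.144 m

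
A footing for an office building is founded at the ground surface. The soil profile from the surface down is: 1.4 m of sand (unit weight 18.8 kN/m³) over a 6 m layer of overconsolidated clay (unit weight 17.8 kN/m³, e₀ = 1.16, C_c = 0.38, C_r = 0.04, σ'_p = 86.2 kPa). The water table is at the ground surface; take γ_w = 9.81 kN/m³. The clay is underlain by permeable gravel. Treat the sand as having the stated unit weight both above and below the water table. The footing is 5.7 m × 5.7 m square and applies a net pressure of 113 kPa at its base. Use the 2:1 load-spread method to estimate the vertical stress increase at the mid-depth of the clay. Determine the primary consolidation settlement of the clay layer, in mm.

S_c ≈ 33.1 mm

Mid-depth of clay below the ground surface: z = 1.4 + 6/2 = 4.4 m.
Total vertical stress at mid-clay: σ_v = 18.8×1.4 + 17.8×3 = 79.72 kPa.
Pore pressure: u = 9.81×(4.4 − 0) = 43.164 kPa.
Initial effective stress: σ'_0 = σ_v − u = 79.72 − 43.164 = 36.556 kPa.
Stress increase at mid-clay by the 2:1 spreading method:
Δσ = qBL/((B+z)(L+z)) = 113×5.7×5.7/((5.7+4.4)(5.7+4.4)) = 35.99 kPa
Final effective stress: σ'_f = 36.556 + 35.99 = 72.546 kPa.
σ'_f = 72.546 ≤ σ'_p = 86.2 kPa, so the clay remains overconsolidated and only the recompression index applies:
S_c = C_r·H/(1+e₀)·log₁₀(σ'_f/σ'_0) = 0.04×6/2.16×log₁₀(72.546/36.556)
    = 0.11111 × 0.29765 = 0.03307 m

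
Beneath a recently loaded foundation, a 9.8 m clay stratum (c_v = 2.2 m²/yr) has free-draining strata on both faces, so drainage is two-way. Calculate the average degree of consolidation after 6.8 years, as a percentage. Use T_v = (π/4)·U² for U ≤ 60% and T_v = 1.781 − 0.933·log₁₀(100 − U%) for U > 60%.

Drainage path length: H_d = H/2 = 4.9 m (double drainage).
T_v = c_v·t/H_d² = 2.2×6.8/4.9² = 0.62307.
T_v = 0.62307 corresponds to the U > 60% branch:
U = 1 − 10^((1.781 − T_v)/0.933)/100 = 0.8258

U ≈ 82.6 %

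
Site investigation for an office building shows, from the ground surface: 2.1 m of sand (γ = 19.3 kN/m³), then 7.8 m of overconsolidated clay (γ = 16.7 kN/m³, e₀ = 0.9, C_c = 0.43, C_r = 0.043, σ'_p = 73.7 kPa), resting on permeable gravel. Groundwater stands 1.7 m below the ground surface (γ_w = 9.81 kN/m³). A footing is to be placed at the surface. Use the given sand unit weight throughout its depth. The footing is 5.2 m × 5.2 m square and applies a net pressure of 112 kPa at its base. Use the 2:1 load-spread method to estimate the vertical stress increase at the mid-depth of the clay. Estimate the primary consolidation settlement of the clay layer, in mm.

Mid-depth of clay below the ground surface: z = 2.1 + 7.8/2 = 6 m.
Total vertical stress at mid-clay: σ_v = 19.3×2.1 + 16.7×3.9 = 105.66 kPa.
Pore pressure: u = 9.81×(6 − 1.7) = 42.183 kPa.
Initial effective stress: σ'_0 = σ_v − u = 105.66 − 42.183 = 63.477 kPa.
Stress increase at mid-clay by the 2:1 spreading method:
Δσ = qBL/((B+z)(L+z)) = 112×5.2×5.2/((5.2+6)(5.2+6)) = 24.143 kPa
Final effective stress: σ'_f = 63.477 + 24.143 = 87.62 kPa.
σ'_f = 87.62 > σ'_p = 73.7 kPa, so the stress path crosses the preconsolidation pressure — recompression up to σ'_p, then virgin compression beyond:
S_c = H/(1+e₀)·[C_r·log₁₀(σ'_p/σ'_0) + C_c·log₁₀(σ'_f/σ'_p)]
    = 7.8/1.9 × [0.043×log₁₀(73.7/63.477) + 0.43×log₁₀(87.62/73.7)]
    = 4.1053 × [0.0027886 + 0.032308] = 0.1441 m

S_c ≈ 144 mm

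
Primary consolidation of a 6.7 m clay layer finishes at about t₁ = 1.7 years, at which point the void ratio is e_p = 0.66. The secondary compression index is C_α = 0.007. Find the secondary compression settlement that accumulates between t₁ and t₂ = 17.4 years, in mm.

Secondary compression: S_s = C_α·H/(1+e_p)·log₁₀(t₂/t₁)
S_s = 0.007×6.7/(1+0.66)×log₁₀(17.4/1.7)
    = 0.02825 × 1.01 = 0.02854 m

S_s ≈ 28.5 mm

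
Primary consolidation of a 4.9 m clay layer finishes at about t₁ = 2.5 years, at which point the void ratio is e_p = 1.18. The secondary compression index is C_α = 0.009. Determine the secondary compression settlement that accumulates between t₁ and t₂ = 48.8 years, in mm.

S_s ≈ 26.1 mm

Secondary compression: S_s = C_α·H/(1+e_p)·log₁₀(t₂/t₁)
S_s = 0.009×4.9/(1+1.18)×log₁₀(48.8/2.5)
    = 0.02023 × 1.29 = 0.02611 m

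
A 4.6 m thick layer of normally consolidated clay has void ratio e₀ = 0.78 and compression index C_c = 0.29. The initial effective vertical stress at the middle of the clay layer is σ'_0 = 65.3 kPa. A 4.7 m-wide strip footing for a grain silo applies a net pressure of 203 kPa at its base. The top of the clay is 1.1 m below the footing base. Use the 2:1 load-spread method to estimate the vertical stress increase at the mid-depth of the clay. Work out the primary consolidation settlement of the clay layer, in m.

Mid-depth of clay below the footing base: z = 1.1 + 4.6/2 = 3.4 m.
Stress increase at mid-clay by the 2:1 spreading method:
Δσ = qB/(B+z) = 203×4.7/(4.7+3.4) = 117.79 kPa
Final effective stress: σ'_f = σ'_0 + Δσ = 65.3 + 117.79 = 183.09 kPa.
Normally consolidated clay, so the full stress increment lies on the virgin compression line:
S_c = C_c·H/(1+e₀)·log₁₀(σ'_f/σ'_0) = 0.29×4.6/(1+0.78)×log₁₀(183.09/65.3)
    = 0.74944 × 0.44775 = 0.3356 m

S_c ≈ 0.336 m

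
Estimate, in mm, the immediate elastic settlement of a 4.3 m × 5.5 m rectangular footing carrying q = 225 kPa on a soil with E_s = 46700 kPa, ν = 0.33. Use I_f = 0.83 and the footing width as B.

Immediate (elastic) settlement: S_e = q·B·(1−ν²)/E_s · I_f.
S_e = 225 × 4.3 × (1 − 0.33²) / 46700 × 0.83
    = 225 × 4.3 × 0.8911 / 46700 × 0.83
    = 0.01532 m = 15.32 mm

S_e ≈ 15.3 mm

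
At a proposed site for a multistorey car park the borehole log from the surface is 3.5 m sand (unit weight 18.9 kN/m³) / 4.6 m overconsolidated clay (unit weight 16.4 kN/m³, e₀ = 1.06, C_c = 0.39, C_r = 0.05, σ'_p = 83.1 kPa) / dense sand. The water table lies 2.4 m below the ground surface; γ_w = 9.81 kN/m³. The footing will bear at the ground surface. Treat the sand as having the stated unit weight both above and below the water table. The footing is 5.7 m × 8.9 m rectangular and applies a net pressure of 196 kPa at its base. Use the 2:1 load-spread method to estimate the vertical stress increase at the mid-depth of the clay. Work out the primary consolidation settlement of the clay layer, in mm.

S_c ≈ 175 mm

Mid-depth of clay below the ground surface: z = 3.5 + 4.6/2 = 5.8 m.
Total vertical stress at mid-clay: σ_v = 18.9×3.5 + 16.4×2.3 = 103.87 kPa.
Pore pressure: u = 9.81×(5.8 − 2.4) = 33.354 kPa.
Initial effective stress: σ'_0 = σ_v − u = 103.87 − 33.354 = 70.516 kPa.
Stress increase at mid-clay by the 2:1 spreading method:
Δσ = qBL/((B+z)(L+z)) = 196×5.7×8.9/((5.7+5.8)(8.9+5.8)) = 58.817 kPa
Final effective stress: σ'_f = 70.516 + 58.817 = 129.33 kPa.
σ'_f = 129.33 > σ'_p = 83.1 kPa, so the stress path crosses the preconsolidation pressure — recompression up to σ'_p, then virgin compression beyond:
S_c = H/(1+e₀)·[C_r·log₁₀(σ'_p/σ'_0) + C_c·log₁₀(σ'_f/σ'_p)]
    = 4.6/2.06 × [0.05×log₁₀(83.1/70.516) + 0.39×log₁₀(129.33/83.1)]
    = 2.233 × [0.0035657 + 0.074918] = 0.1753 m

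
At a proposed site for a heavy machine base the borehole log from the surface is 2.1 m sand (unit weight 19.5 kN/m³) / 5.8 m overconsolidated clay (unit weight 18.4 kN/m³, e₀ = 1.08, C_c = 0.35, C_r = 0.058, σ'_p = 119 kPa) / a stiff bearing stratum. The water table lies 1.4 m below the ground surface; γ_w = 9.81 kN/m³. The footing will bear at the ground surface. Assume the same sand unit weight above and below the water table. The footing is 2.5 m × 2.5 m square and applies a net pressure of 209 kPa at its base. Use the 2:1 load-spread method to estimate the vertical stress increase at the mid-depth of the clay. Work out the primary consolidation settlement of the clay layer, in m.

S_c ≈ 0.0233 m

Mid-depth of clay below the ground surface: z = 2.1 + 5.8/2 = 5 m.
Total vertical stress at mid-clay: σ_v = 19.5×2.1 + 18.4×2.9 = 94.31 kPa.
Pore pressure: u = 9.81×(5 − 1.4) = 35.316 kPa.
Initial effective stress: σ'_0 = σ_v − u = 94.31 − 35.316 = 58.994 kPa.
Stress increase at mid-clay by the 2:1 spreading method:
Δσ = qBL/((B+z)(L+z)) = 209×2.5×2.5/((2.5+5)(2.5+5)) = 23.222 kPa
Final effective stress: σ'_f = 58.994 + 23.222 = 82.216 kPa.
σ'_f = 82.216 ≤ σ'_p = 119 kPa, so the clay remains overconsolidated and only the recompression index applies:
S_c = C_r·H/(1+e₀)·log₁₀(σ'_f/σ'_0) = 0.058×5.8/2.08×log₁₀(82.216/58.994)
    = 0.16173 × 0.14415 = 0.02331 m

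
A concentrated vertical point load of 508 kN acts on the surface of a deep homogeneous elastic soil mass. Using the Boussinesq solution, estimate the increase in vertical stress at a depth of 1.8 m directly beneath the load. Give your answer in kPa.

Δσ_z ≈ 74.9 kPa

Boussinesq vertical stress below a point load on an elastic half-space:
Δσ_z = 3P/(2πz²) · [1 + (r/z)²]^(−5/2)
r/z = 0/1.8 = 0; [1+(r/z)²]^(−5/2) = 1.
Δσ_z = 3×508/(2π×1.8²) × 1 = 74.862 × 1 = 74.86 kPa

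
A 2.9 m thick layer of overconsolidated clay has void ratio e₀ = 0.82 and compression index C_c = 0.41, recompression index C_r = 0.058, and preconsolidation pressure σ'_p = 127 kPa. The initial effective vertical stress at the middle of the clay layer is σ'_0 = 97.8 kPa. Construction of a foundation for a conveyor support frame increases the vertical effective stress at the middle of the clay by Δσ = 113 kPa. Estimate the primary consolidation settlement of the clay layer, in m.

S_c ≈ 0.154 m

Final effective stress: σ'_f = 97.8 + 113 = 210.8 kPa.
σ'_f = 210.8 > σ'_p = 127 kPa, so the stress path crosses the preconsolidation pressure — recompression up to σ'_p, then virgin compression beyond:
S_c = H/(1+e₀)·[C_r·log₁₀(σ'_p/σ'_0) + C_c·log₁₀(σ'_f/σ'_p)]
    = 2.9/1.82 × [0.058×log₁₀(127/97.8) + 0.41×log₁₀(210.8/127)]
    = 1.5934 × [0.006581 + 0.090227] = 0.1543 m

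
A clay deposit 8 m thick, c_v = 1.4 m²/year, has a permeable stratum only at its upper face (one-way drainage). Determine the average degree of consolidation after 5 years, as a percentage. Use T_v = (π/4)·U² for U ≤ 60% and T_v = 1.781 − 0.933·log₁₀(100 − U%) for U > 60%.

Drainage path length: H_d = H = 8 m (single drainage).
T_v = c_v·t/H_d² = 1.4×5/8² = 0.10938.
T_v = 0.10938 corresponds to the U ≤ 60% branch:
U = √(4T_v/π) = 0.3732

U ≈ 37.3 %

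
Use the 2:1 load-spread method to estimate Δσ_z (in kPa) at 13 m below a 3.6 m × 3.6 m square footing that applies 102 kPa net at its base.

By the 2:1 method the load spreads at 1 horizontal : 2 vertical, so at depth z the loaded area has grown by z in each plan dimension:
Δσ = qBL/((B+z)(L+z)) = 102×3.6×3.6/((3.6+13)(3.6+13)) = 4.7972 kPa

Δσ_z ≈ 4.8 kPa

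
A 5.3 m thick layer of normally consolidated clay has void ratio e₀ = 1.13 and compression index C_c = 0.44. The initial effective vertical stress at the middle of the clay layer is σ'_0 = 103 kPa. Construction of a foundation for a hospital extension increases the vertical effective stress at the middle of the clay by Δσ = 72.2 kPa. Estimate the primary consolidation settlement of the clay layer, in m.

Final effective stress: σ'_f = σ'_0 + Δσ = 103 + 72.2 = 175.2 kPa.
Normally consolidated clay, so the full stress increment lies on the virgin compression line:
S_c = C_c·H/(1+e₀)·log₁₀(σ'_f/σ'_0) = 0.44×5.3/(1+1.13)×log₁₀(175.2/103)
    = 1.0948 × 0.2307 = 0.2526 m

S_c ≈ 0.253 m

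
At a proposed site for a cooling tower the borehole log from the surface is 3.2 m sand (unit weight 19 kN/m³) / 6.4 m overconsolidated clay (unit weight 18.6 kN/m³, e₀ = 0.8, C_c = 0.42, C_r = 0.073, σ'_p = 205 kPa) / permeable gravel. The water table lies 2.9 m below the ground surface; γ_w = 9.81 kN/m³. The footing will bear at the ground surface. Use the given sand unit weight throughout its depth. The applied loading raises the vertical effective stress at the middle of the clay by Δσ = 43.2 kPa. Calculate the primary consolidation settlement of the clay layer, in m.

Mid-depth of clay below the ground surface: z = 3.2 + 6.4/2 = 6.4 m.
Total vertical stress at mid-clay: σ_v = 19×3.2 + 18.6×3.2 = 120.32 kPa.
Pore pressure: u = 9.81×(6.4 − 2.9) = 34.335 kPa.
Initial effective stress: σ'_0 = σ_v − u = 120.32 − 34.335 = 85.985 kPa.
Final effective stress: σ'_f = 85.985 + 43.2 = 129.19 kPa.
σ'_f = 129.19 ≤ σ'_p = 205 kPa, so the clay remains overconsolidated and only the recompression index applies:
S_c = C_r·H/(1+e₀)·log₁₀(σ'_f/σ'_0) = 0.073×6.4/1.8×log₁₀(129.19/85.985)
    = 0.25956 × 0.17681 = 0.04589 m

S_c ≈ 0.0459 m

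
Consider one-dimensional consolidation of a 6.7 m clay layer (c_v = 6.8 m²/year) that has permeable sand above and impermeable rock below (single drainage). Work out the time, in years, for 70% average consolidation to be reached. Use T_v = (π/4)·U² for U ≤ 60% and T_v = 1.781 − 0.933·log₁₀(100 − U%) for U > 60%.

t ≈ 2.66 years

Drainage path length: H_d = H = 6.7 m (single drainage).
U > 60%: T_v = 1.781 − 0.933·log₁₀(100 − 70) = 0.40285.
t = T_v·H_d²/c_v = 0.40285×6.7²/6.8 = 2.659 years.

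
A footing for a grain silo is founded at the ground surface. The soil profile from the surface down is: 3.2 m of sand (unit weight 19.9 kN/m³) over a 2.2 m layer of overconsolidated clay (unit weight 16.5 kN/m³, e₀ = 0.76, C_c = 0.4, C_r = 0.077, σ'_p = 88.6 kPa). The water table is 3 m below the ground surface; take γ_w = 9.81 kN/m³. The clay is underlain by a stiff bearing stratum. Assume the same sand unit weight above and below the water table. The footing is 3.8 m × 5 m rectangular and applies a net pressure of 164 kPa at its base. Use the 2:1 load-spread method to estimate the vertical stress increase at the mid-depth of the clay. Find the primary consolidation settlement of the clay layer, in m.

Mid-depth of clay below the ground surface: z = 3.2 + 2.2/2 = 4.3 m.
Total vertical stress at mid-clay: σ_v = 19.9×3.2 + 16.5×1.1 = 81.83 kPa.
Pore pressure: u = 9.81×(4.3 − 3) = 12.753 kPa.
Initial effective stress: σ'_0 = σ_v − u = 81.83 − 12.753 = 69.077 kPa.
Stress increase at mid-clay by the 2:1 spreading method:
Δσ = qBL/((B+z)(L+z)) = 164×3.8×5/((3.8+4.3)(5+4.3)) = 41.365 kPa
Final effective stress: σ'_f = 69.077 + 41.365 = 110.44 kPa.
σ'_f = 110.44 > σ'_p = 88.6 kPa, so the stress path crosses the preconsolidation pressure — recompression up to σ'_p, then virgin compression beyond:
S_c = H/(1+e₀)·[C_r·log₁₀(σ'_p/σ'_0) + C_c·log₁₀(σ'_f/σ'_p)]
    = 2.2/1.76 × [0.077×log₁₀(88.6/69.077) + 0.4×log₁₀(110.44/88.6)]
    = 1.25 × [0.0083237 + 0.038277] = 0.05825 m

S_c ≈ 0.0583 m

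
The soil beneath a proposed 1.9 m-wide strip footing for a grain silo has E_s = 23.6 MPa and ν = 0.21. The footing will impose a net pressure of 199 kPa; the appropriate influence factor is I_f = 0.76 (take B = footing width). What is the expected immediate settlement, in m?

Immediate (elastic) settlement: S_e = q·B·(1−ν²)/E_s · I_f.
E_s = 23.6 MPa = 23600 kPa.
S_e = 199 × 1.9 × (1 − 0.21²) / 23600 × 0.76
    = 199 × 1.9 × 0.9559 / 23600 × 0.76
    = 0.01164 m

S_e ≈ 0.0116 m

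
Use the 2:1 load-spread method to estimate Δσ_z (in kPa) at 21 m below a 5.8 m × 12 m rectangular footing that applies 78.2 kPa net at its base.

Δσ_z ≈ 6.15 kPa

By the 2:1 method the load spreads at 1 horizontal : 2 vertical, so at depth z the loaded area has grown by z in each plan dimension:
Δσ = qBL/((B+z)(L+z)) = 78.2×5.8×12/((5.8+21)(12+21)) = 6.1541 kPa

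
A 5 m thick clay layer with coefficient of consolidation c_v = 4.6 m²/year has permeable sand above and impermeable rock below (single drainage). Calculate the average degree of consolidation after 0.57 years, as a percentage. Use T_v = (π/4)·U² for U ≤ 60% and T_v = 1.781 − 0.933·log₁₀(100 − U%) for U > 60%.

Drainage path length: H_d = H = 5 m (single drainage).
T_v = c_v·t/H_d² = 4.6×0.57/5² = 0.10488.
T_v = 0.10488 corresponds to the U ≤ 60% branch:
U = √(4T_v/π) = 0.3654

U ≈ 36.5 %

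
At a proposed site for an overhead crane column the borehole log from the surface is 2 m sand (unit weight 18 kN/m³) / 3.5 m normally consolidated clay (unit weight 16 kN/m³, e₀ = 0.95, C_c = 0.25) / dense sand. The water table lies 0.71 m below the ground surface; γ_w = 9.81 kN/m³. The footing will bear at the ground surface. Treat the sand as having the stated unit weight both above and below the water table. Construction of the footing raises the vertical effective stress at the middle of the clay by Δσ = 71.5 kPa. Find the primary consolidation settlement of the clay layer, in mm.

Mid-depth of clay below the ground surface: z = 2 + 3.5/2 = 3.75 m.
Total vertical stress at mid-clay: σ_v = 18×2 + 16×1.75 = 64 kPa.
Pore pressure: u = 9.81×(3.75 − 0.71) = 29.822 kPa.
Initial effective stress: σ'_0 = σ_v − u = 64 − 29.822 = 34.178 kPa.
Final effective stress: σ'_f = σ'_0 + Δσ = 34.178 + 71.5 = 105.68 kPa.
Normally consolidated clay, so the full stress increment lies on the virgin compression line:
S_c = C_c·H/(1+e₀)·log₁₀(σ'_f/σ'_0) = 0.25×3.5/(1+0.95)×log₁₀(105.68/34.178)
    = 0.44872 × 0.49025 = 0.22 m

S_c ≈ 220 mm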